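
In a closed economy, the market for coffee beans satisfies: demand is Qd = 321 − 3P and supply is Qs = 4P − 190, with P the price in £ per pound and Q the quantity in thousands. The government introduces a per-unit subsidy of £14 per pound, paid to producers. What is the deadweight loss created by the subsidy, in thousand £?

Without the subsidy, 321 − 3P = 4P − 190 gives 7P = 511, so P* = £73 and Q* = 102.
With a per-unit subsidy paid to producers, each receives P + 14 per unit sold, so supply becomes Qs = 4(P + 14) − 190.
New equilibrium: buyers pay £65, producers receive £79, Q = 126. (Wedge: Pb − Ps = −14.)
Quantity rises by |ΔQ| = |102 − 126| = 24.
DWL = ½ · t · |ΔQ| = ½ · 14 · 24 = £168.

Deadweight loss = £168 thousand.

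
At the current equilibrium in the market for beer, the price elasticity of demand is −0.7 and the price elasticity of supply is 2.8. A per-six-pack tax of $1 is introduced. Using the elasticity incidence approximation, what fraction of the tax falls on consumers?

Incidence ratio: consumers' share ≈ εs / (εs + |εd|) = 2.8 / (2.8 + 0.7) = 0.8.
Supply is the more elastic side, so consumers bear the larger share.

Consumers' share ≈ 0.8.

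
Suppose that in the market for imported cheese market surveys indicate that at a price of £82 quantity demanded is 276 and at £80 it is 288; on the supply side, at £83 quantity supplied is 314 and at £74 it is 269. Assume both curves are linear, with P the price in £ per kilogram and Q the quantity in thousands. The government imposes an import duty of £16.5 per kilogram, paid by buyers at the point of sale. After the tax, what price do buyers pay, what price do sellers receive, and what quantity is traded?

Demand slope: (288 − 276)/(80 − 82) = -6, so Qd = 768 − 6P.
Supply slope: (269 − 314)/(74 − 83) = 5, so Qs = 5P − 101.
Before the tax: set 768 − 6P = 5P − 101 → P* = £79, Q* = 294.
With the tax collected from buyers, demand (in seller-price terms) shifts: Qd = 768 − 6(P + 16.5).
New equilibrium: buyers pay £86.5, sellers receive £70, Q = 249. (Wedge: Pb − Ps = 16.5.)

Buyers pay £86.5; sellers receive £70; quantity = 249.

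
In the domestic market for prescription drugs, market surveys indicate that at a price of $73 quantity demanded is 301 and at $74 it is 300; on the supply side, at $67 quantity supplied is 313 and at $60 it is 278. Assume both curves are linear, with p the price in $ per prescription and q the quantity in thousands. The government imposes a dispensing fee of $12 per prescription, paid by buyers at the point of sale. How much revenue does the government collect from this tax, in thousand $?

Tax revenue = $3576 thousand.

Demand slope: (300 − 301)/(74 − 73) = -1, so qd = 374 − p.
Supply slope: (278 − 313)/(60 − 67) = 5, so qs = 5p − 22.
Before the tax: set 374 − p = 5p − 22 → p* = $66, q* = 308.
With the tax collected from buyers, demand (in seller-price terms) shifts: qd = 374 − (p + 12).
New equilibrium: buyers pay $76, suppliers receive $64, q = 298. (Wedge: pb − ps = 12.)
Revenue = t · Q = 12 · 298 = $3576.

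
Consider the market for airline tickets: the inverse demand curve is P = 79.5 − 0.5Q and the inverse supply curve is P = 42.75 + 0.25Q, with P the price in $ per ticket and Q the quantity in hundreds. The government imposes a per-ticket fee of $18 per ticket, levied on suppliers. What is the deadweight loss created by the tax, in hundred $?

Inverting to Q(P) form: Qd = 159 − 2P; Qs = 4P − 171.
Before the tax: set 159 − 2P = 4P − 171 → P* = $55, Q* = 49.
With the tax collected from suppliers, supply shifts: Qs = 4(P − 18) − 171.
Solving gives Q = 25 with buyers paying $67 and suppliers receiving $49 (the $18 wedge).
Quantity falls by |ΔQ| = |49 − 25| = 24.
DWL = ½ · t · |ΔQ| = ½ · 18 · 24 = $216.

Deadweight loss = $216 hundred.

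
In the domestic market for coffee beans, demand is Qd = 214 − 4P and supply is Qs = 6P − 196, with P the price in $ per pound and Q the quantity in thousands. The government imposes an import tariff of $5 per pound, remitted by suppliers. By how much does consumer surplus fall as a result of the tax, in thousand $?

Consumer surplus falls by $132 thousand.

Without the tax, 214 − 4P = 6P − 196 gives 10P = 410, so P* = $41 and Q* = 50.
With the tax collected from suppliers, supply shifts: Qs = 6(P − 5) − 196.
Solving gives Q = 38 with consumers paying $44 and suppliers receiving $39 (the $5 wedge).
ΔCS is the trapezoid between Q = 38 and Q = 50 of height $3: ½ · (50 + 38) · 3 = $132.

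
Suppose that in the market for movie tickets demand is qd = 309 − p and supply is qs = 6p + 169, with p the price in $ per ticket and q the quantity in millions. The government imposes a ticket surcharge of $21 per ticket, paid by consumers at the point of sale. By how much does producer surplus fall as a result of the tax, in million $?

Without the tax, 309 − p = 6p + 169 gives 7p = 140, so p* = $20 and q* = 289.
With the tax collected from consumers, demand (in seller-price terms) shifts: qd = 309 − (p + 21).
Solving gives q = 271 with consumers paying $38 and sellers receiving $17 (the $21 wedge).
ΔPS is the trapezoid between Q = 271 and Q = 289 of height $3: ½ · (289 + 271) · 3 = $840.

Producer surplus falls by $840 million.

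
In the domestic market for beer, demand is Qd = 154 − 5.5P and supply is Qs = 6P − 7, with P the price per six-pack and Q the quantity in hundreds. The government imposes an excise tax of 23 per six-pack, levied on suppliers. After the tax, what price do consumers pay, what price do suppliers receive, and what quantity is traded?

Before the tax: set 154 − 5.5P = 6P − 7 → P* = 14, Q* = 77.
With the tax collected from suppliers, supply shifts: Qs = 6(P − 23) − 7.
New equilibrium: consumers pay 26, suppliers receive 3, Q = 11. (Wedge: Pb − Ps = 23.)

Consumers pay 26; suppliers receive 3; quantity = 11.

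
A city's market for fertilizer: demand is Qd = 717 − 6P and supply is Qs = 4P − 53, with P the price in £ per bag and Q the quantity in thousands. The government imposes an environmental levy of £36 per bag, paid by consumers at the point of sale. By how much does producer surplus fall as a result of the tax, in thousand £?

Producer surplus falls by £4574.88 thousand.

Without the tax, 717 − 6P = 4P − 53 gives 10P = 770, so P* = £77 and Q* = 255.
With the tax collected from consumers, demand (in seller-price terms) shifts: Qd = 717 − 6(P + 36).
New equilibrium: consumers pay £91.4, producers receive £55.4, Q = 168.6. (Wedge: Pb − Ps = 36.)
ΔPS is the trapezoid between Q = 168.6 and Q = 255 of height £21.6: ½ · (255 + 168.6) · 21.6 = £4574.88.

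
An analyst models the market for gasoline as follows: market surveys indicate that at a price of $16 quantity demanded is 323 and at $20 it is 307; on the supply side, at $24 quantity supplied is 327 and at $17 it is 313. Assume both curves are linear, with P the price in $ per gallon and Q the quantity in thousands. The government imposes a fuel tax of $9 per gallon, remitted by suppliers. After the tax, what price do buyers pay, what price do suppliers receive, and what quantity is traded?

Demand slope: (307 − 323)/(20 − 16) = -4, so Qd = 387 − 4P.
Supply slope: (313 − 327)/(17 − 24) = 2, so Qs = 2P + 279.
Without the tax, 387 − 4P = 2P + 279 gives 6P = 108, so P* = $18 and Q* = 315.
With the tax collected from suppliers, supply shifts: Qs = 2(P − 9) + 279.
New equilibrium: buyers pay $21, suppliers receive $12, Q = 303. (Wedge: Pb − Ps = 9.)
The less price-elastic side of the market bears the larger share of a per-unit tax.

Buyers pay $21; suppliers receive $12; quantity = 303.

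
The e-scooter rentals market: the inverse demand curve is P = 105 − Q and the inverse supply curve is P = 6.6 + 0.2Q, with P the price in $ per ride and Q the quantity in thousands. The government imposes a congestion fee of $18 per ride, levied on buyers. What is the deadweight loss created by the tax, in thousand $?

Deadweight loss = $135 thousand.

Rewrite in direct form: Qd = 105 − P and Qs = 5P − 33.
Without the tax, 105 − P = 5P − 33 gives 6P = 138, so P* = $23 and Q* = 82.
With the tax collected from buyers, demand (in seller-price terms) shifts: Qd = 105 − (P + 18).
Solving gives Q = 67 with buyers paying $38 and suppliers receiving $20 (the $18 wedge).
Quantity falls by |ΔQ| = |82 − 67| = 15.
DWL = ½ · t · |ΔQ| = ½ · 18 · 15 = $135.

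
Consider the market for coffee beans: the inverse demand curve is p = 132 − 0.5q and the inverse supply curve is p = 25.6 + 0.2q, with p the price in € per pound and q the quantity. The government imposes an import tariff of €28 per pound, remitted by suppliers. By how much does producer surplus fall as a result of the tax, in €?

Producer surplus falls by €1056.

Rewrite in direct form: qd = 264 − 2p and qs = 5p − 128.
Before the tax: set 264 − 2p = 5p − 128 → p* = €56, q* = 152.
With the tax collected from suppliers, supply shifts: qs = 5(p − 28) − 128.
Solving gives q = 112 with consumers paying €76 and suppliers receiving €48 (the €28 wedge).
ΔPS is the trapezoid between Q = 112 and Q = 152 of height €8: ½ · (152 + 112) · 8 = €1056.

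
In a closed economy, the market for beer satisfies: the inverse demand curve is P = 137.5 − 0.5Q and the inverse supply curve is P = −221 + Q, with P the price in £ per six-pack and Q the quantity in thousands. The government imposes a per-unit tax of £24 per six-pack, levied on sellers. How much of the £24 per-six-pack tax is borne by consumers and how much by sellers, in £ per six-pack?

Rewrite in direct form: Qd = 275 − 2P and Qs = P + 221.
Without the tax, 275 − 2P = P + 221 gives 3P = 54, so P* = £18 and Q* = 239.
With the tax collected from sellers, supply shifts: Qs = (P − 24) + 221.
New equilibrium: consumers pay £26, sellers receive £2, Q = 223. (Wedge: Pb − Ps = 24.)
Burden on consumers: £8; on sellers: £16. (They sum to £24.)
The less price-elastic side of the market bears the larger share of a per-unit tax.

Consumers bear £8 per six-pack; sellers bear £16 per six-pack.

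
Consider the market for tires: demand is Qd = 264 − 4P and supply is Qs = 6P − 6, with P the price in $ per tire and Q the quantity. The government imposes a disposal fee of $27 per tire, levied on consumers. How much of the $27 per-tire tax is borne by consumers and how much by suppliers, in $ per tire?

Without the tax, 264 − 4P = 6P − 6 gives 10P = 270, so P* = $27 and Q* = 156.
With the tax collected from consumers, demand (in seller-price terms) shifts: Qd = 264 − 4(P + 27).
New equilibrium: consumers pay $43.2, suppliers receive $16.2, Q = 91.2. (Wedge: Pb − Ps = 27.)
Burden on consumers: $16.2; on suppliers: $10.8. (They sum to $27.)
The less price-elastic side of the market bears the larger share of a per-unit tax.

Consumers bear $16.2 per tire; suppliers bear $10.8 per tire.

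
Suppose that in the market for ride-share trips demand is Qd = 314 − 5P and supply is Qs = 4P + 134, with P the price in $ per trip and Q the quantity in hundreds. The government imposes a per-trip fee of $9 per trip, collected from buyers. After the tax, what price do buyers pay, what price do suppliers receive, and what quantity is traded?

Without the tax, 314 − 5P = 4P + 134 gives 9P = 180, so P* = $20 and Q* = 214.
With the tax collected from buyers, demand (in seller-price terms) shifts: Qd = 314 − 5(P + 9).
Solving gives Q = 194 with buyers paying $24 and suppliers receiving $15 (the $9 wedge).

Buyers pay $24; suppliers receive $15; quantity = 194.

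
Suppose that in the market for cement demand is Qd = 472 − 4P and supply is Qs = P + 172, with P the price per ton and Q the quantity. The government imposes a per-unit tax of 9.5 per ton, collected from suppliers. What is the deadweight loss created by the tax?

Deadweight loss = 36.1.

Before the tax: set 472 − 4P = P + 172 → P* = 60, Q* = 232.
With the tax collected from suppliers, supply shifts: Qs = (P − 9.5) + 172.
New equilibrium: consumers pay 61.9, suppliers receive 52.4, Q = 224.4. (Wedge: Pb − Ps = 9.5.)
Quantity falls by |ΔQ| = |232 − 224.4| = 7.6.
DWL = ½ · t · |ΔQ| = ½ · 9.5 · 7.6 = 36.1.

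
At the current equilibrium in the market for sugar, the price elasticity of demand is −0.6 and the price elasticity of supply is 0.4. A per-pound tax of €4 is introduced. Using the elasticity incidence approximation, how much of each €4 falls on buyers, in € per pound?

Buyers bear ≈ €1.6 per pound.

Incidence ratio: buyers' share ≈ εs / (εs + |εd|) = 0.4 / (0.4 + 0.6) = 0.4.
So buyers bear ≈ 0.4 × €4 = €1.6; sellers bear €2.4.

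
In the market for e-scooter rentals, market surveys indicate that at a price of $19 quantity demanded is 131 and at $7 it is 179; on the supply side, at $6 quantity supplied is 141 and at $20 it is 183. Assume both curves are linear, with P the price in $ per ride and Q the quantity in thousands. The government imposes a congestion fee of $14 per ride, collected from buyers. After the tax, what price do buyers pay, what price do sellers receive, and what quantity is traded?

Buyers pay $18; sellers receive $4; quantity = 135.

Demand slope: (179 − 131)/(7 − 19) = -4, so Qd = 207 − 4P.
Supply slope: (183 − 141)/(20 − 6) = 3, so Qs = 3P + 123.
Without the tax, 207 − 4P = 3P + 123 gives 7P = 84, so P* = $12 and Q* = 159.
With the tax collected from buyers, demand (in seller-price terms) shifts: Qd = 207 − 4(P + 14).
Solving gives Q = 135 with buyers paying $18 and sellers receiving $4 (the $14 wedge).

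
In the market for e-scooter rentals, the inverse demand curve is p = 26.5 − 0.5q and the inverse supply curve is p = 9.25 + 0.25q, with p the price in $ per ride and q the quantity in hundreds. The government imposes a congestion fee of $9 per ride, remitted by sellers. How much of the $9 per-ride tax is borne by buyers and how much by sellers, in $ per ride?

Rewrite in direct form: qd = 53 − 2p and qs = 4p − 37.
Before the tax: set 53 − 2p = 4p − 37 → p* = $15, q* = 23.
With the tax collected from sellers, supply shifts: qs = 4(p − 9) − 37.
Solving gives q = 11 with buyers paying $21 and sellers receiving $12 (the $9 wedge).
Burden on buyers: $6; on sellers: $3. (They sum to $9.)
The less price-elastic side of the market bears the larger share of a per-unit tax.

Buyers bear $6 per ride; sellers bear $3 per ride.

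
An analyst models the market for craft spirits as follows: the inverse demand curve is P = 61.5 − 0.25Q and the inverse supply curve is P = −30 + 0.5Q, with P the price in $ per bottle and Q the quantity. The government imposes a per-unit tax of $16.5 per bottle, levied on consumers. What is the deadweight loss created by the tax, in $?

Rewrite in direct form: Qd = 246 − 4P and Qs = 2P + 60.
Without the tax, 246 − 4P = 2P + 60 gives 6P = 186, so P* = $31 and Q* = 122.
With the tax collected from consumers, demand (in seller-price terms) shifts: Qd = 246 − 4(P + 16.5).
Solving gives Q = 100 with consumers paying $36.5 and suppliers receiving $20 (the $16.5 wedge).
Quantity falls by |ΔQ| = |122 − 100| = 22.
DWL = ½ · t · |ΔQ| = ½ · 16.5 · 22 = $181.5.

Deadweight loss = $181.5.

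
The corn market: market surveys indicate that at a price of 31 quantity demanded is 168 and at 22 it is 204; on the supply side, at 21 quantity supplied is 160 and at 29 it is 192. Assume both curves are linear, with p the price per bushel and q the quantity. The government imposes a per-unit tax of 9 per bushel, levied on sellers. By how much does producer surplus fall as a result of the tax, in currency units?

Producer surplus falls by 787.5.

Demand slope: (204 − 168)/(22 − 31) = -4, so qd = 292 − 4p.
Supply slope: (192 − 160)/(29 − 21) = 4, so qs = 4p + 76.
Before the tax: set 292 − 4p = 4p + 76 → p* = 27, q* = 184.
With the tax collected from sellers, supply shifts: qs = 4(p − 9) + 76.
New equilibrium: buyers pay 31.5, sellers receive 22.5, q = 166. (Wedge: pb − ps = 9.)
ΔPS is the trapezoid between Q = 166 and Q = 184 of height 4.5: ½ · (184 + 166) · 4.5 = 787.5.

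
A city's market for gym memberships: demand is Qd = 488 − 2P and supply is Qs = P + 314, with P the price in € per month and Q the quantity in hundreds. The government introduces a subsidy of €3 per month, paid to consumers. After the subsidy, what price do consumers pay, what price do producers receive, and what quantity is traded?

Consumers pay €57; producers receive €60; quantity = 374.

Without the subsidy, 488 − 2P = P + 314 gives 3P = 174, so P* = €58 and Q* = 372.
With a per-unit subsidy paid to consumers, each effectively pays P − 3, so demand becomes Qd = 488 − 2(P − 3).
Solving gives Q = 374 with consumers paying €57 and producers receiving €60 (the €3 wedge).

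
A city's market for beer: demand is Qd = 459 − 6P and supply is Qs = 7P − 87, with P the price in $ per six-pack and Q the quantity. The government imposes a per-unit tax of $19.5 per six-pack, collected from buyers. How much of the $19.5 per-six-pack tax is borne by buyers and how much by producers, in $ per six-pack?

Buyers bear $10.5 per six-pack; producers bear $9 per six-pack.

Before the tax: set 459 − 6P = 7P − 87 → P* = $42, Q* = 207.
With the tax collected from buyers, demand (in seller-price terms) shifts: Qd = 459 − 6(P + 19.5).
New equilibrium: buyers pay $52.5, producers receive $33, Q = 144. (Wedge: Pb − Ps = 19.5.)
Burden on buyers: $10.5; on producers: $9. (They sum to $19.5.)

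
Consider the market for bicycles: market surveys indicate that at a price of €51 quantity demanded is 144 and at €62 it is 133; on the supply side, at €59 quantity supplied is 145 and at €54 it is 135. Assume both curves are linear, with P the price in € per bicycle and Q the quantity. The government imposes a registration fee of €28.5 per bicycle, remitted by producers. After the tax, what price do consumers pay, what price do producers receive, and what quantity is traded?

Consumers pay €75; producers receive €46.5; quantity = 120.

Demand slope: (133 − 144)/(62 − 51) = -1, so Qd = 195 − P.
Supply slope: (135 − 145)/(54 − 59) = 2, so Qs = 2P + 27.
Before the tax: set 195 − P = 2P + 27 → P* = €56, Q* = 139.
With the tax collected from producers, supply shifts: Qs = 2(P − 28.5) + 27.
Solving gives Q = 120 with consumers paying €75 and producers receiving €46.5 (the €28.5 wedge).
The less price-elastic side of the market bears the larger share of a per-unit tax.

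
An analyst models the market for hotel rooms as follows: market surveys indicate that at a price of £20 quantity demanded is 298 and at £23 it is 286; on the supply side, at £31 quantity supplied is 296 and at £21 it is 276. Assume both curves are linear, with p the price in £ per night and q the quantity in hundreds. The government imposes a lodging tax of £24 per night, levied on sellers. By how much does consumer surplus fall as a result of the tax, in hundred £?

Consumer surplus falls by £2128 hundred.

Demand slope: (286 − 298)/(23 − 20) = -4, so qd = 378 − 4p.
Supply slope: (276 − 296)/(21 − 31) = 2, so qs = 2p + 234.
Before the tax: set 378 − 4p = 2p + 234 → p* = £24, q* = 282.
With the tax collected from sellers, supply shifts: qs = 2(p − 24) + 234.
New equilibrium: consumers pay £32, sellers receive £8, q = 250. (Wedge: pb − ps = 24.)
ΔCS is the trapezoid between Q = 250 and Q = 282 of height £8: ½ · (282 + 250) · 8 = £2128.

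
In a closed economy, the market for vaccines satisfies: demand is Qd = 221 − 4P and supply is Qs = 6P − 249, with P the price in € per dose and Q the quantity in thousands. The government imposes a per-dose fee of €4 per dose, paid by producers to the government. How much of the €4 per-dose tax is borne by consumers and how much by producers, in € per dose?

Without the tax, 221 − 4P = 6P − 249 gives 10P = 470, so P* = €47 and Q* = 33.
With the tax collected from producers, supply shifts: Qs = 6(P − 4) − 249.
Solving gives Q = 23.4 with consumers paying €49.4 and producers receiving €45.4 (the €4 wedge).
Burden on consumers: €2.4; on producers: €1.6. (They sum to €4.)
The less price-elastic side of the market bears the larger share of a per-unit tax.

Consumers bear €2.4 per dose; producers bear €1.6 per dose.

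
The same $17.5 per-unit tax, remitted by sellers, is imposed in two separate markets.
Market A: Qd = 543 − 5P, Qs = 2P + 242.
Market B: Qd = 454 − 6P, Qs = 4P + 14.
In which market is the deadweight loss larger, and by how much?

Market A: pre-tax P* = $43, Q* = 328; post-tax Q = 303; deadweight loss = $218.75.
Market B: pre-tax P* = $44, Q* = 190; post-tax Q = 148; deadweight loss = $367.5.
Difference: $218.75 vs $367.5 → market B is larger by $148.75.

Market B, by $148.75.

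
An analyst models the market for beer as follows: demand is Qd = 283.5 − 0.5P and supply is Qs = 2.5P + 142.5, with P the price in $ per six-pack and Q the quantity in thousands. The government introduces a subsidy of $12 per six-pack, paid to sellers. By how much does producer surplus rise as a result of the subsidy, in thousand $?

Without the subsidy, 283.5 − 0.5P = 2.5P + 142.5 gives 3P = 141, so P* = $47 and Q* = 260.
With a per-unit subsidy paid to sellers, each receives P + 12 per unit sold, so supply becomes Qs = 2.5(P + 12) + 142.5.
New equilibrium: buyers pay $37, sellers receive $49, Q = 265. (Wedge: Pb − Ps = −12.)
ΔPS is the trapezoid between Q = 265 and Q = 260 of height $2: ½ · (260 + 265) · 2 = $525.

Producer surplus rises by $525 thousand.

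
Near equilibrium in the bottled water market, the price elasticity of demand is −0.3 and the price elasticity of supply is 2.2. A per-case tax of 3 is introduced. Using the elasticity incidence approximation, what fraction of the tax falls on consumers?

Consumers' share ≈ 0.88.

Incidence ratio: consumers' share ≈ εs / (εs + |εd|) = 2.2 / (2.2 + 0.3) = 0.88.
Supply is the more elastic side, so consumers bear the larger share.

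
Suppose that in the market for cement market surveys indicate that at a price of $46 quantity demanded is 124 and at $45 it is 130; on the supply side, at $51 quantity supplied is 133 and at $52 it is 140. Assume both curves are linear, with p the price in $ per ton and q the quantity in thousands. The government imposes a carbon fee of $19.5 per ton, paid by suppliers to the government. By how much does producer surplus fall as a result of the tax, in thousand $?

Producer surplus falls by $724.5 thousand.

Demand slope: (130 − 124)/(45 − 46) = -6, so qd = 400 − 6p.
Supply slope: (140 − 133)/(52 − 51) = 7, so qs = 7p − 224.
Before the tax: set 400 − 6p = 7p − 224 → p* = $48, q* = 112.
With the tax collected from suppliers, supply shifts: qs = 7(p − 19.5) − 224.
Solving gives q = 49 with buyers paying $58.5 and suppliers receiving $39 (the $19.5 wedge).
ΔPS is the trapezoid between Q = 49 and Q = 112 of height $9: ½ · (112 + 49) · 9 = $724.5.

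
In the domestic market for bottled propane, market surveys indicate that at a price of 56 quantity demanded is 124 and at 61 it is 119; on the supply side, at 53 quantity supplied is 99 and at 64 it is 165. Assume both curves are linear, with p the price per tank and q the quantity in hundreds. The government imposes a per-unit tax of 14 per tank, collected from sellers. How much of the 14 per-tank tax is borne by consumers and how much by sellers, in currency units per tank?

Consumers bear 12 per tank; sellers bear 2 per tank.

Demand slope: (119 − 124)/(61 − 56) = -1, so qd = 180 − p.
Supply slope: (165 − 99)/(64 − 53) = 6, so qs = 6p − 219.
Before the tax: set 180 − p = 6p − 219 → p* = 57, q* = 123.
With the tax collected from sellers, supply shifts: qs = 6(p − 14) − 219.
New equilibrium: consumers pay 69, sellers receive 55, q = 111. (Wedge: pb − ps = 14.)
Burden on consumers: 12; on sellers: 2. (They sum to 14.)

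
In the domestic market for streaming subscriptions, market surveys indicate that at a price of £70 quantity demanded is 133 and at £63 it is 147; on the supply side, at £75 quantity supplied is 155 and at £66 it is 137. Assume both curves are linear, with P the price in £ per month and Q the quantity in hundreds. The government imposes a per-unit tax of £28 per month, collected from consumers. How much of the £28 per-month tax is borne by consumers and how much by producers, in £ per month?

Consumers bear £14 per month; producers bear £14 per month.

Demand slope: (147 − 133)/(63 − 70) = -2, so Qd = 273 − 2P.
Supply slope: (137 − 155)/(66 − 75) = 2, so Qs = 2P + 5.
Before the tax: set 273 − 2P = 2P + 5 → P* = £67, Q* = 139.
With the tax collected from consumers, demand (in seller-price terms) shifts: Qd = 273 − 2(P + 28).
Solving gives Q = 111 with consumers paying £81 and producers receiving £53 (the £28 wedge).
Burden on consumers: £14; on producers: £14. (They sum to £28.)
The less price-elastic side of the market bears the larger share of a per-unit tax.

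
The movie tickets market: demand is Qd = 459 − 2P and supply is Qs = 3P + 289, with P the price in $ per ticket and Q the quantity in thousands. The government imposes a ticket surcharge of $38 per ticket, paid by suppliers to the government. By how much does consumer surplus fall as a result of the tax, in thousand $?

Consumer surplus falls by $8394.96 thousand.

Without the tax, 459 − 2P = 3P + 289 gives 5P = 170, so P* = $34 and Q* = 391.
With the tax collected from suppliers, supply shifts: Qs = 3(P − 38) + 289.
New equilibrium: buyers pay $56.8, suppliers receive $18.8, Q = 345.4. (Wedge: Pb − Ps = 38.)
ΔCS is the trapezoid between Q = 345.4 and Q = 391 of height $22.8: ½ · (391 + 345.4) · 22.8 = $8394.96.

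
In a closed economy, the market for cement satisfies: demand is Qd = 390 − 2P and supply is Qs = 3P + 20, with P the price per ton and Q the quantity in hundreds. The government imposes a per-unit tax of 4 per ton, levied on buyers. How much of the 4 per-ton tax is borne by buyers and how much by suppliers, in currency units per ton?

Without the tax, 390 − 2P = 3P + 20 gives 5P = 370, so P* = 74 and Q* = 242.
With the tax collected from buyers, demand (in seller-price terms) shifts: Qd = 390 − 2(P + 4).
Solving gives Q = 237.2 with buyers paying 76.4 and suppliers receiving 72.4 (the 4 wedge).
Burden on buyers: 2.4; on suppliers: 1.6. (They sum to 4.)
The less price-elastic side of the market bears the larger share of a per-unit tax.

Buyers bear 2.4 per ton; suppliers bear 1.6 per ton.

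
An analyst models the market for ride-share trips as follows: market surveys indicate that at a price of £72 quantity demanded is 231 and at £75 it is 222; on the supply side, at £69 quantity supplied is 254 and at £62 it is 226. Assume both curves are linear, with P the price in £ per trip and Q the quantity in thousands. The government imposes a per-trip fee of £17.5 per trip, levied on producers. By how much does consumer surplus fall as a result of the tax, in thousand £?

Demand slope: (222 − 231)/(75 − 72) = -3, so Qd = 447 − 3P.
Supply slope: (226 − 254)/(62 − 69) = 4, so Qs = 4P − 22.
Without the tax, 447 − 3P = 4P − 22 gives 7P = 469, so P* = £67 and Q* = 246.
With the tax collected from producers, supply shifts: Qs = 4(P − 17.5) − 22.
Solving gives Q = 216 with consumers paying £77 and producers receiving £59.5 (the £17.5 wedge).
ΔCS is the trapezoid between Q = 216 and Q = 246 of height £10: ½ · (246 + 216) · 10 = £2310.

Consumer surplus falls by £2310 thousand.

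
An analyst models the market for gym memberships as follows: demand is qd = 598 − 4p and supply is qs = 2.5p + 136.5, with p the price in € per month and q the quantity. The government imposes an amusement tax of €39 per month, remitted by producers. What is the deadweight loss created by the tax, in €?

Before the tax: set 598 − 4p = 2.5p + 136.5 → p* = €71, q* = 314.
With the tax collected from producers, supply shifts: qs = 2.5(p − 39) + 136.5.
Solving gives q = 254 with consumers paying €86 and producers receiving €47 (the €39 wedge).
Quantity falls by |ΔQ| = |314 − 254| = 60.
DWL = ½ · t · |ΔQ| = ½ · 39 · 60 = €1170.

Deadweight loss = €1170.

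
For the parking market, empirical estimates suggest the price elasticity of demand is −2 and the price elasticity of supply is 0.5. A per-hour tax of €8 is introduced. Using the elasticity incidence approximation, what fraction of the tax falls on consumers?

Incidence ratio: consumers' share ≈ εs / (εs + |εd|) = 0.5 / (0.5 + 2) = 0.2.
Supply is the less elastic side, so consumers bear the smaller share.

Consumers' share ≈ 0.2.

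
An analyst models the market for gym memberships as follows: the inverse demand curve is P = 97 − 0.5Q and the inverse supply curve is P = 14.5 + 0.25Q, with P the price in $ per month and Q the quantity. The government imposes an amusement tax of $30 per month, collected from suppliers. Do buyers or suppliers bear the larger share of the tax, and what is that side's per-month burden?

Inverting to Q(P) form: Qd = 194 − 2P; Qs = 4P − 58.
Without the tax, 194 − 2P = 4P − 58 gives 6P = 252, so P* = $42 and Q* = 110.
With the tax collected from suppliers, supply shifts: Qs = 4(P − 30) − 58.
Solving gives Q = 70 with buyers paying $62 and suppliers receiving $32 (the $30 wedge).
Per-month burden: buyers $20, suppliers $10.
Buyers take the larger share because demand is less price-elastic here (demand slope 2 vs supply slope 4).
The less price-elastic side of the market bears the larger share of a per-unit tax.

Buyers bear the larger share: $20 per month.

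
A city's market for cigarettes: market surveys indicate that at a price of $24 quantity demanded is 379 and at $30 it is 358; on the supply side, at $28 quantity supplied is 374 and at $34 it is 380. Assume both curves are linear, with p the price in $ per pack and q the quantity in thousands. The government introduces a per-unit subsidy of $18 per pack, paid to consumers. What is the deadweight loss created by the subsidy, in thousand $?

Demand slope: (358 − 379)/(30 − 24) = -3.5, so qd = 463 − 3.5p.
Supply slope: (380 − 374)/(34 − 28) = 1, so qs = p + 346.
Without the subsidy, 463 − 3.5p = p + 346 gives 4.5p = 117, so p* = $26 and q* = 372.
With a per-unit subsidy paid to consumers, each effectively pays p − 18, so demand becomes qd = 463 − 3.5(p − 18).
Solving gives q = 386 with consumers paying $22 and suppliers receiving $40 (the $18 wedge).
Quantity rises by |ΔQ| = |372 − 386| = 14.
DWL = ½ · t · |ΔQ| = ½ · 18 · 14 = $126.

Deadweight loss = $126 thousand.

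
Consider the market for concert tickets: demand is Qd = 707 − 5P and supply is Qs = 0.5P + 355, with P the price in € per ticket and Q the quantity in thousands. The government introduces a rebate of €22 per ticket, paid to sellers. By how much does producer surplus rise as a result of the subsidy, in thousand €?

Before the subsidy: set 707 − 5P = 0.5P + 355 → P* = €64, Q* = 387.
With a per-unit subsidy paid to sellers, each receives P + 22 per unit sold, so supply becomes Qs = 0.5(P + 22) + 355.
New equilibrium: consumers pay €62, sellers receive €84, Q = 397. (Wedge: Pb − Ps = −22.)
ΔPS is the trapezoid between Q = 397 and Q = 387 of height €20: ½ · (387 + 397) · 20 = €7840.

Producer surplus rises by €7840 thousand.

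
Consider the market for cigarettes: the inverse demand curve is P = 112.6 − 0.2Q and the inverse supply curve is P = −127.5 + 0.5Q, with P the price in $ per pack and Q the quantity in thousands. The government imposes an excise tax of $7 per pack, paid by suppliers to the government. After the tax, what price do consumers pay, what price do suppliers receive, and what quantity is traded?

Rewrite in direct form: Qd = 563 − 5P and Qs = 2P + 255.
Before the tax: set 563 − 5P = 2P + 255 → P* = $44, Q* = 343.
With the tax collected from suppliers, supply shifts: Qs = 2(P − 7) + 255.
New equilibrium: consumers pay $46, suppliers receive $39, Q = 333. (Wedge: Pb − Ps = 7.)

Consumers pay $46; suppliers receive $39; quantity = 333.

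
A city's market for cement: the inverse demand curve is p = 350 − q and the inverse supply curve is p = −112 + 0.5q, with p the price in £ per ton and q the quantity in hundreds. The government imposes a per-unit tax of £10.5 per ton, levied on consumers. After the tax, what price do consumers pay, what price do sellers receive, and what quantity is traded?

Consumers pay £49; sellers receive £38.5; quantity = 301.

Inverting to q(p) form: qd = 350 − p; qs = 2p + 224.
Without the tax, 350 − p = 2p + 224 gives 3p = 126, so p* = £42 and q* = 308.
With the tax collected from consumers, demand (in seller-price terms) shifts: qd = 350 − (p + 10.5).
New equilibrium: consumers pay £49, sellers receive £38.5, q = 301. (Wedge: pb − ps = 10.5.)
The less price-elastic side of the market bears the larger share of a per-unit tax.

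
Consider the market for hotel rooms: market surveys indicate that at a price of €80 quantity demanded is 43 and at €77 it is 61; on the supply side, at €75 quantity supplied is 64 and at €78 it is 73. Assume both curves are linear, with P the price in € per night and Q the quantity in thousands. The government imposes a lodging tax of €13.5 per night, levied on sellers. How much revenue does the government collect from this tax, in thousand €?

Tax revenue = €540 thousand.

Demand slope: (61 − 43)/(77 − 80) = -6, so Qd = 523 − 6P.
Supply slope: (73 − 64)/(78 − 75) = 3, so Qs = 3P − 161.
Without the tax, 523 − 6P = 3P − 161 gives 9P = 684, so P* = €76 and Q* = 67.
With the tax collected from sellers, supply shifts: Qs = 3(P − 13.5) − 161.
New equilibrium: buyers pay €80.5, sellers receive €67, Q = 40. (Wedge: Pb − Ps = 13.5.)
Revenue = t · Q = 13.5 · 40 = €540.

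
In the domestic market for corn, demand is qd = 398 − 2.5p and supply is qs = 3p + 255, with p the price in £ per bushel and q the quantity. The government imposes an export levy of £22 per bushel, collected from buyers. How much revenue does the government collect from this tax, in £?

Before the tax: set 398 − 2.5p = 3p + 255 → p* = £26, q* = 333.
With the tax collected from buyers, demand (in seller-price terms) shifts: qd = 398 − 2.5(p + 22).
New equilibrium: buyers pay £38, suppliers receive £16, q = 303. (Wedge: pb − ps = 22.)
Revenue = t · Q = 22 · 303 = £6666.

Tax revenue = £6666.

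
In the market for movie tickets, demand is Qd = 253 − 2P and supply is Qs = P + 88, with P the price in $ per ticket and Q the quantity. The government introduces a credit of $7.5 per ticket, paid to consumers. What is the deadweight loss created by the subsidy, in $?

Without the subsidy, 253 − 2P = P + 88 gives 3P = 165, so P* = $55 and Q* = 143.
With a per-unit subsidy paid to consumers, each effectively pays P − 7.5, so demand becomes Qd = 253 − 2(P − 7.5).
Solving gives Q = 148 with consumers paying $52.5 and suppliers receiving $60 (the $7.5 wedge).
Quantity rises by |ΔQ| = |143 − 148| = 5.
DWL = ½ · t · |ΔQ| = ½ · 7.5 · 5 = $18.75.

Deadweight loss = $18.75.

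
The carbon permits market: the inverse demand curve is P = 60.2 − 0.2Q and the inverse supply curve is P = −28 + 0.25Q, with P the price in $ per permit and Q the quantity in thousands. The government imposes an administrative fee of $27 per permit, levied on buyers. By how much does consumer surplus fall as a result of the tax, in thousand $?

Inverting to Q(P) form: Qd = 301 − 5P; Qs = 4P + 112.
Without the tax, 301 − 5P = 4P + 112 gives 9P = 189, so P* = $21 and Q* = 196.
With the tax collected from buyers, demand (in seller-price terms) shifts: Qd = 301 − 5(P + 27).
New equilibrium: buyers pay $33, suppliers receive $6, Q = 136. (Wedge: Pb − Ps = 27.)
ΔCS is the trapezoid between Q = 136 and Q = 196 of height $12: ½ · (196 + 136) · 12 = $1992.

Consumer surplus falls by $1992 thousand.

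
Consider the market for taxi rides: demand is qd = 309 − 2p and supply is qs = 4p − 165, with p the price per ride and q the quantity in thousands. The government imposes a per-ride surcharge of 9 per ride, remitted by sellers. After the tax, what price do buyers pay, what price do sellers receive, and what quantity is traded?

Buyers pay 85; sellers receive 76; quantity = 139.

Before the tax: set 309 − 2p = 4p − 165 → p* = 79, q* = 151.
With the tax collected from sellers, supply shifts: qs = 4(p − 9) − 165.
New equilibrium: buyers pay 85, sellers receive 76, q = 139. (Wedge: pb − ps = 9.)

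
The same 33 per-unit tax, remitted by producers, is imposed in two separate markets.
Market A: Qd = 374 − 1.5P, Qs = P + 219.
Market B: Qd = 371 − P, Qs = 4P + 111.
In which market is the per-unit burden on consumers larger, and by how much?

Market A: pre-tax P* = 62, Q* = 281; post-tax Q = 261.2; per-unit burden on consumers = 13.2.
Market B: pre-tax P* = 52, Q* = 319; post-tax Q = 292.6; per-unit burden on consumers = 26.4.
Difference: 13.2 vs 26.4 → market B is larger by 13.2.

Market B, by 13.2.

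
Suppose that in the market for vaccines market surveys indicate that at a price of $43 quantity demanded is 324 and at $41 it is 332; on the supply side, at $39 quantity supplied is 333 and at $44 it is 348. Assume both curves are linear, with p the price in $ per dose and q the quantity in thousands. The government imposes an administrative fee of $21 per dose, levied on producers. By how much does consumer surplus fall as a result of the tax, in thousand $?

Demand slope: (332 − 324)/(41 − 43) = -4, so qd = 496 − 4p.
Supply slope: (348 − 333)/(44 − 39) = 3, so qs = 3p + 216.
Before the tax: set 496 − 4p = 3p + 216 → p* = $40, q* = 336.
With the tax collected from producers, supply shifts: qs = 3(p − 21) + 216.
Solving gives q = 300 with buyers paying $49 and producers receiving $28 (the $21 wedge).
ΔCS is the trapezoid between Q = 300 and Q = 336 of height $9: ½ · (336 + 300) · 9 = $2862.

Consumer surplus falls by $2862 thousand.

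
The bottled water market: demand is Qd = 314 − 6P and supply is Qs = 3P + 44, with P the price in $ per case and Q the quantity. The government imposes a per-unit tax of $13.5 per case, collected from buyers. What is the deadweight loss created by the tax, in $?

Before the tax: set 314 − 6P = 3P + 44 → P* = $30, Q* = 134.
With the tax collected from buyers, demand (in seller-price terms) shifts: Qd = 314 − 6(P + 13.5).
New equilibrium: buyers pay $34.5, sellers receive $21, Q = 107. (Wedge: Pb − Ps = 13.5.)
Quantity falls by |ΔQ| = |134 − 107| = 27.
DWL = ½ · t · |ΔQ| = ½ · 13.5 · 27 = $182.25.

Deadweight loss = $182.25.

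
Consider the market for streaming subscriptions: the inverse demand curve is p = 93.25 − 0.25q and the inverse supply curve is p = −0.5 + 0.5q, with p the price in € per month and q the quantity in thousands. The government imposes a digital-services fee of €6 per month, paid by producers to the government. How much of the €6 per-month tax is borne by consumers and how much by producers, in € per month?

Consumers bear €2 per month; producers bear €4 per month.

Inverting to q(p) form: qd = 373 − 4p; qs = 2p + 1.
Without the tax, 373 − 4p = 2p + 1 gives 6p = 372, so p* = €62 and q* = 125.
With the tax collected from producers, supply shifts: qs = 2(p − 6) + 1.
New equilibrium: consumers pay €64, producers receive €58, q = 117. (Wedge: pb − ps = 6.)
Burden on consumers: €2; on producers: €4. (They sum to €6.)
The less price-elastic side of the market bears the larger share of a per-unit tax.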